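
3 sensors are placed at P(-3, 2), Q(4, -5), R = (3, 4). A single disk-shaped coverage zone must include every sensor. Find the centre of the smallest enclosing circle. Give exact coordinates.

Side lengths²: PQ² = 98, PR² = 40, QR² = 82.
Since PQ² = 98 < 82 + 40 = 122, the triangle is acute, so the smallest enclosing circle is the circumcircle.
Circumcentre = (1.25, -0.75), r² = 25.625.
Centre = (1.25, -0.75).

(1.25, -0.75)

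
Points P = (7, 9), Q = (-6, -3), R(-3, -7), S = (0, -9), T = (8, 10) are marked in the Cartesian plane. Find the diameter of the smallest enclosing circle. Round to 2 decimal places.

20.63

The minimum enclosing circle of a finite set is fixed by two of the points (as a diameter) or three (as a circumcircle).
The minimum enclosing circle is determined by three boundary points: Q, S, T.
Their circumcentre is (197/54, 35/54) with r² = 155125/1458.
The farthest remaining point R is at distance² 149725/1458 ≤ 155125/1458.
Diameter = 2r = 2√(155125/1458) ≈ 20.63.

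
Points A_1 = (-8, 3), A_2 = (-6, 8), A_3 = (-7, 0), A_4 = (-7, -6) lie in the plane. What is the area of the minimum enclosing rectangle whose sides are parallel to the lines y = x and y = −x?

97.5

In coordinates u = x + y, v = x − y the rectangle is axis-aligned; the map (x,y)→(u,v) scales areas by 2.
u-values: -5, 2, -7, -13; range = 2 − (-13) = 15.
v-values: -11, -14, -7, -1; range = -1 − (-14) = 13.
Area = (15 × 13) / 2 = 97.5.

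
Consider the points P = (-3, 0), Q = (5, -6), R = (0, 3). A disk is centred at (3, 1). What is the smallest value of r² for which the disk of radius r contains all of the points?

53

The required radius is the distance from (3, 1) to the farthest point.
Squared distances: 37, 53, 13.
Maximum is 53, attained at Q.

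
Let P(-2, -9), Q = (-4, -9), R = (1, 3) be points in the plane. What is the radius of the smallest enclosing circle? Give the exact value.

Side lengths²: PQ² = 4, PR² = 153, QR² = 169.
Since QR² = 169 ≥ 153 + 4 = 157, the angle opposite QR is not acute, so the smallest enclosing circle has QR as diameter.
Centre = midpoint of QR = (-1.5, -3), r² = 169/4 = 42.25.
r = √(42.25) = 6.5.

6.5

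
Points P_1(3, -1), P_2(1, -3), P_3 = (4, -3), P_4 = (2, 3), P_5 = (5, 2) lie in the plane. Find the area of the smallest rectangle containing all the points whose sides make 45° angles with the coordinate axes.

In coordinates u = x + y, v = x − y the rectangle is axis-aligned; the map (x,y)→(u,v) scales areas by 2.
u-values: 2, -2, 1, 5, 7; range = 7 − (-2) = 9.
v-values: 4, 4, 7, -1, 3; range = 7 − (-1) = 8.
Area = (9 × 8) / 2 = 36.

36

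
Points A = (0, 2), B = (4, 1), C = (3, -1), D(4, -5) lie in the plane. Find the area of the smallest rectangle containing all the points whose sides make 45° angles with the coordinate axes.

In coordinates u = x + y, v = x − y the rectangle is axis-aligned; the map (x,y)→(u,v) scales areas by 2.
u-values: 2, 5, 2, -1; range = 5 − (-1) = 6.
v-values: -2, 3, 4, 9; range = 9 − (-2) = 11.
Area = (6 × 11) / 2 = 33.

33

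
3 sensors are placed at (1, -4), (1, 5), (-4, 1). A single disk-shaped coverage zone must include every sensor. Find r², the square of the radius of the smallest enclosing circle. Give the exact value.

Call the three points A, B, C in the order given.
Side lengths²: AB² = 81, AC² = 50, BC² = 41.
Since AB² = 81 < 50 + 41 = 91, the triangle is acute, so the smallest enclosing circle is the circumcircle.
Circumcentre = (0.5, 0.5), r² = 20.5.

20.5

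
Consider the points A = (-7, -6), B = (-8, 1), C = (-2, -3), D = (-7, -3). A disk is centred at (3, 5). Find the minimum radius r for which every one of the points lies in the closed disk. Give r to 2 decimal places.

The required radius is the distance from (3, 5) to the farthest point.
Squared distances: 221, 137, 89, 164.
Maximum is 221, attained at A.
r = √221 ≈ 14.87.

14.87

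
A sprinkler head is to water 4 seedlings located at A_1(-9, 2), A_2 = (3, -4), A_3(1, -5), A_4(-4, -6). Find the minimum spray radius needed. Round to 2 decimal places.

By Welzl's lemma the MEC is supported by two points (diametrically opposite) or three points (on a circumcircle).
The farthest pair is A_1–A_2 with squared distance 180. The circle on this segment as diameter has centre (-3, -1) and r² = 180/4 = 45.
Check A_3: distance² to centre = 32 ≤ 45, so it lies inside.
All remaining points lie in this disk, and no smaller disk contains both endpoints, so this is the minimum enclosing circle.
r = √45 ≈ 6.71.

6.71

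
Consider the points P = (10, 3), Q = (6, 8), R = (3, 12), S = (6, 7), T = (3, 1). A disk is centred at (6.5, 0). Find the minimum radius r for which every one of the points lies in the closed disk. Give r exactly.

12.5

The required radius is the distance from (6.5, 0) to the farthest point.
Squared distances: 21.25, 64.25, 156.25, 49.25, 13.25.
Maximum is 156.25, attained at R.
r = √(156.25) = 12.5.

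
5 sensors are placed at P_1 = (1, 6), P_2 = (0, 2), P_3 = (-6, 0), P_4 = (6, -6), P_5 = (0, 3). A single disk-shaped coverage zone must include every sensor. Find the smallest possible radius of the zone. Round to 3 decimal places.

7.053

A smallest enclosing disk is always determined by at most three of the input points on its boundary.
The minimum enclosing circle is determined by three boundary points: P_1, P_3, P_4.
Their circumcentre is (37/38, -20/19) with r² = 71825/1444.
The farthest remaining point P_5 is at distance² 25085/1444 ≤ 71825/1444.
r = √(71825/1444) ≈ 7.053.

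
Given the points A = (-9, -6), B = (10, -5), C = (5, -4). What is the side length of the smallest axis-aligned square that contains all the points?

The bounding box has width 19 and height 2.
An axis-aligned square enclosing the set must have side ≥ max(width, height).
So the minimum side is max(19, 2) = 19.

19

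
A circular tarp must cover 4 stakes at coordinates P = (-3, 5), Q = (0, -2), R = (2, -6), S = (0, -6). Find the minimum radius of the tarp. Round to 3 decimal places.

6.042

By Welzl's lemma the MEC is supported by two points (diametrically opposite) or three points (on a circumcircle).
The farthest pair is P–R with squared distance 146. The circle on this segment as diameter has centre (-0.5, -0.5) and r² = 146/4 = 36.5.
Check Q: distance² to centre = 2.5 ≤ 36.5, so it lies inside.
All remaining points lie in this disk, and no smaller disk contains both endpoints, so this is the minimum enclosing circle.
r = √(36.5) ≈ 6.042.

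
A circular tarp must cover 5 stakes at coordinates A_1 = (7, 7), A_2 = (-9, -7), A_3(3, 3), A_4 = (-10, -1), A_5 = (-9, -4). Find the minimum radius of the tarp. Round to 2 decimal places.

The farthest pair is A_1–A_2 with squared distance 452. The circle on this segment as diameter has centre (-1, 0) and r² = 452/4 = 113.
Check A_3: distance² to centre = 25 ≤ 113, so it lies inside.
All remaining points lie in this disk, and no smaller disk contains both endpoints, so this is the minimum enclosing circle.
r = √113 ≈ 10.63.

10.63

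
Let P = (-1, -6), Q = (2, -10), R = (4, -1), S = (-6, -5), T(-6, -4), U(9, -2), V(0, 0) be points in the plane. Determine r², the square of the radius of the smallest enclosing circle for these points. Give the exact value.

58.5

A smallest enclosing disk is always determined by at most three of the input points on its boundary.
The farthest pair is S–U with squared distance 234. The circle on this segment as diameter has centre (1.5, -3.5) and r² = 234/4 = 58.5.
Check P: distance² to centre = 12.5 ≤ 58.5, so it lies inside.
All remaining points lie in this disk, and no smaller disk contains both endpoints, so this is the minimum enclosing circle.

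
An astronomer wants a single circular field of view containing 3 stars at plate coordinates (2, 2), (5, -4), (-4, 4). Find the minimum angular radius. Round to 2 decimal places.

6.02

Call the three points A, B, C in the order given.
Side lengths²: AB² = 45, AC² = 40, BC² = 145.
Since BC² = 145 ≥ 45 + 40 = 85, the angle opposite BC is not acute, so the smallest enclosing circle has BC as diameter.
Centre = midpoint of BC = (0.5, 0), r² = 145/4 = 36.25.
r = √(36.25) ≈ 6.02.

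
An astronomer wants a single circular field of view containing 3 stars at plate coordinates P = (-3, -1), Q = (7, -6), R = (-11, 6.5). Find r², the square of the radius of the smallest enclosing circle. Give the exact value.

120.0625

Side lengths²: PQ² = 125, PR² = 120.25, QR² = 480.25.
Since QR² = 480.25 ≥ 125 + 120.25 = 245.25, the angle opposite QR is not acute, so the smallest enclosing circle has QR as diameter.
Centre = midpoint of QR = (-2, 0.25), r² = 480.25/4 = 120.0625.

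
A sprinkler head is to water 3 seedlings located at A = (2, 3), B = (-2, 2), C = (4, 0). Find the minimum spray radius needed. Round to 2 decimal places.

3.16

Side lengths²: AB² = 17, AC² = 13, BC² = 40.
Since BC² = 40 ≥ 17 + 13 = 30, the angle opposite BC is not acute, so the smallest enclosing circle has BC as diameter.
Centre = midpoint of BC = (1, 1), r² = 40/4 = 10.
r = √10 ≈ 3.16.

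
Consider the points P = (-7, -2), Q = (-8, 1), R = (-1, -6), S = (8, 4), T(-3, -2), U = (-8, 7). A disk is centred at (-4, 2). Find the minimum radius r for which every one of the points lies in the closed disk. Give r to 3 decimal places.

The required radius is the distance from (-4, 2) to the farthest point.
Squared distances: 25, 17, 73, 148, 17, 41.
Maximum is 148, attained at S.
r = √148 ≈ 12.166.

12.166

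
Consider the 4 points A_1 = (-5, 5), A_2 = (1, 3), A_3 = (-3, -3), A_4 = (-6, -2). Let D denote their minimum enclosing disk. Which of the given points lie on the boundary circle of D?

The minimum enclosing circle is determined by three boundary points: A_1, A_2, A_4.
Their circumcentre is (-65/22, 25/22) with r² = 4625/242.
The farthest remaining point A_3 is at distance² 4141/242 ≤ 4625/242.
The points at distance exactly r from the centre are A_1, A_2, A_4 — 3 points.

A_1, A_2, A_4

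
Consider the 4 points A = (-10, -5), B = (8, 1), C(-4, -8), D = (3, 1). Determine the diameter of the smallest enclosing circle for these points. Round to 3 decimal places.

The farthest pair is A–B with squared distance 360. The circle on this segment as diameter has centre (-1, -2) and r² = 360/4 = 90.
Check C: distance² to centre = 45 ≤ 90, so it lies inside.
All remaining points lie in this disk, and no smaller disk contains both endpoints, so this is the minimum enclosing circle.
Diameter = 2r = 2√90 ≈ 18.974.

18.974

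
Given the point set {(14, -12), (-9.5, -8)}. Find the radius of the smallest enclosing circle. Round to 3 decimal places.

11.919

The smallest circle enclosing two points has them as diameter endpoints.
Centre = midpoint = (2.25, -10); r² = |(14, -12)−(-9.5, -8)|²/4 = 568.25/4 = 142.0625.
r = √(142.0625) ≈ 11.919.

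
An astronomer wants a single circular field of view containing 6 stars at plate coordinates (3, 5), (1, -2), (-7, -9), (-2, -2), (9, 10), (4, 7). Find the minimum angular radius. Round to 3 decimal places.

12.420

The farthest pair is (-7, -9)–(9, 10) with squared distance 617. The circle on this segment as diameter has centre (1, 0.5) and r² = 617/4 = 154.25.
Check (3, 5): distance² to centre = 24.25 ≤ 154.25, so it lies inside.
All remaining points lie in this disk, and no smaller disk contains both endpoints, so this is the minimum enclosing circle.
r = √(154.25) ≈ 12.420.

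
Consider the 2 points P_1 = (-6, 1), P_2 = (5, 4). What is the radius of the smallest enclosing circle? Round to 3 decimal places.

The smallest circle enclosing two points has them as diameter endpoints.
Centre = midpoint = (-0.5, 2.5); r² = |P_1P_2|²/4 = 130/4 = 32.5.
r = √(32.5) ≈ 5.701.

5.701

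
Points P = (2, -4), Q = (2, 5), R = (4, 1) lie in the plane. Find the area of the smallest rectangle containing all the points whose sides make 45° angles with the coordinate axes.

In coordinates u = x + y, v = x − y the rectangle is axis-aligned; the map (x,y)→(u,v) scales areas by 2.
u-values: -2, 7, 5; range = 7 − (-2) = 9.
v-values: 6, -3, 3; range = 6 − (-3) = 9.
Area = (9 × 9) / 2 = 40.5.

40.5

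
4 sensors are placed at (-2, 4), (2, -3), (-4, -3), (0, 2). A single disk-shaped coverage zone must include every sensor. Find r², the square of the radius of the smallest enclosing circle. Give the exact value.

3445/196

The minimum enclosing circle is determined by three boundary points: (-2, 4), (2, -3), (-4, -3).
Their circumcentre is (-1, -1/14) with r² = 3445/196.
The farthest remaining point (0, 2) is at distance² 1037/196 ≤ 3445/196.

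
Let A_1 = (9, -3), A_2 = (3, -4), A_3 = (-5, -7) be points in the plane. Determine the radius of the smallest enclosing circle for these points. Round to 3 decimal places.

Side lengths²: A_1A_2² = 37, A_1A_3² = 212, A_2A_3² = 73.
Since A_1A_3² = 212 ≥ 73 + 37 = 110, the angle opposite A_1A_3 is not acute, so the smallest enclosing circle has A_1A_3 as diameter.
Centre = midpoint of A_1A_3 = (2, -5), r² = 212/4 = 53.
r = √53 ≈ 7.280.

7.280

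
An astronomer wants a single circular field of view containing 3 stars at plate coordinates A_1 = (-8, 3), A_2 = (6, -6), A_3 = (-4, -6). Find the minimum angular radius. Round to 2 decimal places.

8.32

Side lengths²: A_1A_2² = 277, A_1A_3² = 97, A_2A_3² = 100.
Since A_1A_2² = 277 ≥ 100 + 97 = 197, the angle opposite A_1A_2 is not acute, so the smallest enclosing circle has A_1A_2 as diameter.
Centre = midpoint of A_1A_2 = (-1, -1.5), r² = 277/4 = 69.25.
r = √(69.25) ≈ 8.32.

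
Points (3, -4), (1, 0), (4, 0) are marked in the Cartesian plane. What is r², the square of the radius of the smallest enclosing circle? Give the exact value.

5.3125

Call the three points A, B, C in the order given.
Side lengths²: AB² = 20, AC² = 17, BC² = 9.
Since AB² = 20 < 17 + 9 = 26, the triangle is acute, so the smallest enclosing circle is the circumcircle.
Circumcentre = (2.5, -1.75), r² = 5.3125.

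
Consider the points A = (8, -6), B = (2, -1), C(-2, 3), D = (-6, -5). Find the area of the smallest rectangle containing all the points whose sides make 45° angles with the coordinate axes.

123.5

In coordinates u = x + y, v = x − y the rectangle is axis-aligned; the map (x,y)→(u,v) scales areas by 2.
u-values: 2, 1, 1, -11; range = 2 − (-11) = 13.
v-values: 14, 3, -5, -1; range = 14 − (-5) = 19.
Area = (13 × 19) / 2 = 123.5.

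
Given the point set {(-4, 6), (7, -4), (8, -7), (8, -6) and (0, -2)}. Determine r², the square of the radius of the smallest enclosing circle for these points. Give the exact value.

78.25

A smallest enclosing disk is always determined by at most three of the input points on its boundary.
The farthest pair is (-4, 6)–(8, -7) with squared distance 313. The circle on this segment as diameter has centre (2, -0.5) and r² = 313/4 = 78.25.
Check (7, -4): distance² to centre = 37.25 ≤ 78.25, so it lies inside.
All remaining points lie in this disk, and no smaller disk contains both endpoints, so this is the minimum enclosing circle.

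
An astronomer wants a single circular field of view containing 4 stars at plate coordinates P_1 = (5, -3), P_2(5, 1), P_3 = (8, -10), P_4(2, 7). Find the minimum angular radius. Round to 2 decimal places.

9.01

A smallest enclosing disk is always determined by at most three of the input points on its boundary.
The farthest pair is P_3–P_4 with squared distance 325. The circle on this segment as diameter has centre (5, -1.5) and r² = 325/4 = 81.25.
Check P_1: distance² to centre = 2.25 ≤ 81.25, so it lies inside.
All remaining points lie in this disk, and no smaller disk contains both endpoints, so this is the minimum enclosing circle.
r = √(81.25) ≈ 9.01.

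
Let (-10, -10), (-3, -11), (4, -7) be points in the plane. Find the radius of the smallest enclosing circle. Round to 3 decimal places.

Call the three points A, B, C in the order given.
Side lengths²: AB² = 50, AC² = 205, BC² = 65.
Since AC² = 205 ≥ 65 + 50 = 115, the angle opposite AC is not acute, so the smallest enclosing circle has AC as diameter.
Centre = midpoint of AC = (-3, -8.5), r² = 205/4 = 51.25.
r = √(51.25) ≈ 7.159.

7.159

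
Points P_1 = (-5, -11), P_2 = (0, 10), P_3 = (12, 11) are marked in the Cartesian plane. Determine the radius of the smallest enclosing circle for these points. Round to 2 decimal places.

Side lengths²: P_1P_2² = 466, P_1P_3² = 773, P_2P_3² = 145.
Since P_1P_3² = 773 ≥ 466 + 145 = 611, the angle opposite P_1P_3 is not acute, so the smallest enclosing circle has P_1P_3 as diameter.
Centre = midpoint of P_1P_3 = (3.5, 0), r² = 773/4 = 193.25.
r = √(193.25) ≈ 13.90.

13.90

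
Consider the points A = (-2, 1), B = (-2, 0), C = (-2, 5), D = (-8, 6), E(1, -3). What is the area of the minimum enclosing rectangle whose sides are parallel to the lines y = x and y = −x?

In coordinates u = x + y, v = x − y the rectangle is axis-aligned; the map (x,y)→(u,v) scales areas by 2.
u-values: -1, -2, 3, -2, -2; range = 3 − (-2) = 5.
v-values: -3, -2, -7, -14, 4; range = 4 − (-14) = 18.
Area = (5 × 18) / 2 = 45.

45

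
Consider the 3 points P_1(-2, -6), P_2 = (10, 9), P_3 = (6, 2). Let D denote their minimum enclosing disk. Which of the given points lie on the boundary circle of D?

Side lengths²: P_1P_2² = 369, P_1P_3² = 128, P_2P_3² = 65.
Since P_1P_2² = 369 ≥ 128 + 65 = 193, the angle opposite P_1P_2 is not acute, so the smallest enclosing circle has P_1P_2 as diameter.
Centre = midpoint of P_1P_2 = (4, 1.5), r² = 369/4 = 92.25.
The points at distance exactly r from the centre are P_1, P_2 — 2 points.

P_1, P_2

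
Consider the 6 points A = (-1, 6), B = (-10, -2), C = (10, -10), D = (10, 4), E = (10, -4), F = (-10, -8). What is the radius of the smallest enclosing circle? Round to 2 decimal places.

By Welzl's lemma the MEC is supported by two points (diametrically opposite) or three points (on a circumcircle).
The minimum enclosing circle is determined by three boundary points: C, D, F.
Their circumcentre is (0.6, -3) with r² = 137.36.
The farthest remaining point B is at distance² 113.36 ≤ 137.36.
r = √(137.36) ≈ 11.72.

11.72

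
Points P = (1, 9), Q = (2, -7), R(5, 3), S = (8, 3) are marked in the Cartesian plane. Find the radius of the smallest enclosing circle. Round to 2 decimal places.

8.02

By Welzl's lemma the MEC is supported by two points (diametrically opposite) or three points (on a circumcircle).
The farthest pair is P–Q with squared distance 257. The circle on this segment as diameter has centre (1.5, 1) and r² = 257/4 = 64.25.
Check R: distance² to centre = 16.25 ≤ 64.25, so it lies inside.
All remaining points lie in this disk, and no smaller disk contains both endpoints, so this is the minimum enclosing circle.
r = √(64.25) ≈ 8.02.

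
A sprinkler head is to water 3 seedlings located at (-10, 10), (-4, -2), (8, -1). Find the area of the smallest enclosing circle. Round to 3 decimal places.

349.502

Call the three points A, B, C in the order given.
Side lengths²: AB² = 180, AC² = 445, BC² = 145.
Since AC² = 445 ≥ 180 + 145 = 325, the angle opposite AC is not acute, so the smallest enclosing circle has AC as diameter.
Centre = midpoint of AC = (-1, 4.5), r² = 445/4 = 111.25.
Area = π·r² = π·111.25 ≈ 349.502.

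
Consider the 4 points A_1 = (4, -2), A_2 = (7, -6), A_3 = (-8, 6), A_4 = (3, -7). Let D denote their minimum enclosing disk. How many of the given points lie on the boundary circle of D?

The minimum enclosing circle of a finite set is fixed by two of the points (as a diameter) or three (as a circumcircle).
The farthest pair is A_2–A_3 with squared distance 369. The circle on this segment as diameter has centre (-0.5, 0) and r² = 369/4 = 92.25.
Check A_1: distance² to centre = 24.25 ≤ 92.25, so it lies inside.
All remaining points lie in this disk, and no smaller disk contains both endpoints, so this is the minimum enclosing circle.
The points at distance exactly r from the centre are A_2, A_3 — 2 points.

2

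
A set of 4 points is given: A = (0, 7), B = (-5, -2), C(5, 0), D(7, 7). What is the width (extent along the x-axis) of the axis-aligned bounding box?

12

max x = 7, min x = -5, so width = 12.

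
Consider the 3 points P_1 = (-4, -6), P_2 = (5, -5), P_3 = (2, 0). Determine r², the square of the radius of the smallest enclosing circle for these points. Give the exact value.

Side lengths²: P_1P_2² = 82, P_1P_3² = 72, P_2P_3² = 34.
Since P_1P_2² = 82 < 72 + 34 = 106, the triangle is acute, so the smallest enclosing circle is the circumcircle.
Circumcentre = (0.375, -4.375), r² = 21.78125.

21.78125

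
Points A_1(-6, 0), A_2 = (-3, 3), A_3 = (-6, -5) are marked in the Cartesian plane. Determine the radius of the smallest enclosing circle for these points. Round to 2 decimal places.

Side lengths²: A_1A_2² = 18, A_1A_3² = 25, A_2A_3² = 73.
Since A_2A_3² = 73 ≥ 25 + 18 = 43, the angle opposite A_2A_3 is not acute, so the smallest enclosing circle has A_2A_3 as diameter.
Centre = midpoint of A_2A_3 = (-4.5, -1), r² = 73/4 = 18.25.
r = √(18.25) ≈ 4.27.

4.27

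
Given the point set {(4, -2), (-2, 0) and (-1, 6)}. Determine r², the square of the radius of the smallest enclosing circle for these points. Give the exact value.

22.25

Call the three points A, B, C in the order given.
Side lengths²: AB² = 40, AC² = 89, BC² = 37.
Since AC² = 89 ≥ 40 + 37 = 77, the angle opposite AC is not acute, so the smallest enclosing circle has AC as diameter.
Centre = midpoint of AC = (1.5, 2), r² = 89/4 = 22.25.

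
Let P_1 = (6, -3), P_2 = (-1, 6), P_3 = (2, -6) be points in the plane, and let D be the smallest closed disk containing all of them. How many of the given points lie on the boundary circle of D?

3

Side lengths²: P_1P_2² = 130, P_1P_3² = 25, P_2P_3² = 153.
Since P_2P_3² = 153 < 130 + 25 = 155, the triangle is acute, so the smallest enclosing circle is the circumcircle.
Circumcentre = (23/38, 1/38), r² = 27625/722.
The points at distance exactly r from the centre are P_1, P_2, P_3 — 3 points.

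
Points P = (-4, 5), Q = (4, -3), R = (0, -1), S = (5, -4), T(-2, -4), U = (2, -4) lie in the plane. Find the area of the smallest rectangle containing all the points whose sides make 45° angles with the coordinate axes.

In coordinates u = x + y, v = x − y the rectangle is axis-aligned; the map (x,y)→(u,v) scales areas by 2.
u-values: 1, 1, -1, 1, -6, -2; range = 1 − (-6) = 7.
v-values: -9, 7, 1, 9, 2, 6; range = 9 − (-9) = 18.
Area = (7 × 18) / 2 = 63.

63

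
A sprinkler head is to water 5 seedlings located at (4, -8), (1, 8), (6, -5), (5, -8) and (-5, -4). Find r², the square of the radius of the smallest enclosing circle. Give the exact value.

2465/36

The minimum enclosing circle of a finite set is fixed by two of the points (as a diameter) or three (as a circumcircle).
The minimum enclosing circle is determined by three boundary points: (1, 8), (5, -8), (-5, -4).
Their circumcentre is (7/3, -1/6) with r² = 2465/36.
The farthest remaining point (4, -8) is at distance² 2309/36 ≤ 2465/36.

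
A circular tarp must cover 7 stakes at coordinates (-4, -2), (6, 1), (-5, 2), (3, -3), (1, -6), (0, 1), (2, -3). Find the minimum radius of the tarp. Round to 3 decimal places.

The minimum enclosing circle of a finite set is fixed by two of the points (as a diameter) or three (as a circumcircle).
The minimum enclosing circle is determined by three boundary points: (6, 1), (-5, 2), (1, -6).
Their circumcentre is (14/41, -10/41) with r² = 56425/1681.
The farthest remaining point (-4, -2) is at distance² 36868/1681 ≤ 56425/1681.
r = √(56425/1681) ≈ 5.794.

5.794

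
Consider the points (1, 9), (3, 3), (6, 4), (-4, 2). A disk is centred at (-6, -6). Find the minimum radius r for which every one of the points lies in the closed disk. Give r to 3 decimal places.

16.553

The required radius is the distance from (-6, -6) to the farthest point.
Squared distances: 274, 162, 244, 68.
Maximum is 274, attained at (1, 9).
r = √274 ≈ 16.553.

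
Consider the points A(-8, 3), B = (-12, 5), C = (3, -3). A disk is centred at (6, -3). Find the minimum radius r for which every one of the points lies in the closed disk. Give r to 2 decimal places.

The required radius is the distance from (6, -3) to the farthest point.
Squared distances: 232, 388, 9.
Maximum is 388, attained at B.
r = √388 ≈ 19.70.

19.70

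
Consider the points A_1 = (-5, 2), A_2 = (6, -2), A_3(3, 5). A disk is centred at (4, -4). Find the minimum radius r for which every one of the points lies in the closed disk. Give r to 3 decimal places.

The required radius is the distance from (4, -4) to the farthest point.
Squared distances: 117, 8, 82.
Maximum is 117, attained at A_1.
r = √117 ≈ 10.817.

10.817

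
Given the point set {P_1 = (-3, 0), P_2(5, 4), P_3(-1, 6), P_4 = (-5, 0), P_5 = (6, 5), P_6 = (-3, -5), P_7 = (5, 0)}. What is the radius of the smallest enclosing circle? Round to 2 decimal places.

The minimum enclosing circle of a finite set is fixed by two of the points (as a diameter) or three (as a circumcircle).
The farthest pair is P_5–P_6 with squared distance 181. The circle on this segment as diameter has centre (1.5, 0) and r² = 181/4 = 45.25.
Check P_1: distance² to centre = 20.25 ≤ 45.25, so it lies inside.
All remaining points lie in this disk, and no smaller disk contains both endpoints, so this is the minimum enclosing circle.
r = √(45.25) ≈ 6.73.

6.73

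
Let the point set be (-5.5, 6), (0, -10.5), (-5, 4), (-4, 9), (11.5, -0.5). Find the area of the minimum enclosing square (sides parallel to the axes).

The bounding box has width 17 and height 19.5.
An axis-aligned square enclosing the set must have side ≥ max(width, height).
So the minimum side is max(17, 19.5) = 19.5.
Area = 19.5² = 380.25.

380.25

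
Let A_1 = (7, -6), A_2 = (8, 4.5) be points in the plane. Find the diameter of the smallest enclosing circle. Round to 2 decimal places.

10.55

The smallest circle enclosing two points has them as diameter endpoints.
Centre = midpoint = (7.5, -0.75); r² = |A_1A_2|²/4 = 111.25/4 = 27.8125.
Diameter = 2r = 2√(27.8125) ≈ 10.55.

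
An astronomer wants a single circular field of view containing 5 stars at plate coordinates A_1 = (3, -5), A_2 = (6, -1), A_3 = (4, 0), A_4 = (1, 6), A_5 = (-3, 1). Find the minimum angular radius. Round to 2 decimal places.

The minimum enclosing circle of a finite set is fixed by two of the points (as a diameter) or three (as a circumcircle).
The farthest pair is A_1–A_4 with squared distance 125. The circle on this segment as diameter has centre (2, 0.5) and r² = 125/4 = 31.25.
Check A_2: distance² to centre = 18.25 ≤ 31.25, so it lies inside.
All remaining points lie in this disk, and no smaller disk contains both endpoints, so this is the minimum enclosing circle.
r = √(31.25) ≈ 5.59.

5.59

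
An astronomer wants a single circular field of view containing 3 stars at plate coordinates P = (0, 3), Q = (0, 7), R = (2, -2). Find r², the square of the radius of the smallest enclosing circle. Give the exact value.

21.25

Side lengths²: PQ² = 16, PR² = 29, QR² = 85.
Since QR² = 85 ≥ 29 + 16 = 45, the angle opposite QR is not acute, so the smallest enclosing circle has QR as diameter.
Centre = midpoint of QR = (1, 2.5), r² = 85/4 = 21.25.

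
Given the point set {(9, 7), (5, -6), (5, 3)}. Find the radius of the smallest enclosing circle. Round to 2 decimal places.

6.80

Call the three points A, B, C in the order given.
Side lengths²: AB² = 185, AC² = 32, BC² = 81.
Since AB² = 185 ≥ 81 + 32 = 113, the angle opposite AB is not acute, so the smallest enclosing circle has AB as diameter.
Centre = midpoint of AB = (7, 0.5), r² = 185/4 = 46.25.
r = √(46.25) ≈ 6.80.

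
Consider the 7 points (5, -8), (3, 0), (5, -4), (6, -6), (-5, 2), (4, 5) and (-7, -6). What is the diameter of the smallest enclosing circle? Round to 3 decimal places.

The minimum enclosing circle is determined by three boundary points: (5, -8), (4, 5), (-7, -6).
Their circumcentre is (-1/7, -13/7) with r² = 3145/49.
The farthest remaining point (6, -6) is at distance² 2690/49 ≤ 3145/49.
Diameter = 2r = 2√(3145/49) ≈ 16.023.

16.023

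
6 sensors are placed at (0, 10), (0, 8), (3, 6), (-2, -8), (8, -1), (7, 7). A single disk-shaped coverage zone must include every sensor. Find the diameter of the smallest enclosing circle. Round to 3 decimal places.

18.278

The minimum enclosing circle of a finite set is fixed by two of the points (as a diameter) or three (as a circumcircle).
The minimum enclosing circle is determined by three boundary points: (0, 10), (-2, -8), (7, 7).
Their circumcentre is (5/22, 19/22) with r² = 20213/242.
The farthest remaining point (8, -1) is at distance² 15461/242 ≤ 20213/242.
Diameter = 2r = 2√(20213/242) ≈ 18.278.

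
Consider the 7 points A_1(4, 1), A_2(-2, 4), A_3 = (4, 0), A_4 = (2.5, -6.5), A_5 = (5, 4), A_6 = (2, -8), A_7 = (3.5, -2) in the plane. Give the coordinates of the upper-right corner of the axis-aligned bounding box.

x-range [-2, 5], y-range [-8, 4].
The upper-right corner is (5, 4).

(5, 4)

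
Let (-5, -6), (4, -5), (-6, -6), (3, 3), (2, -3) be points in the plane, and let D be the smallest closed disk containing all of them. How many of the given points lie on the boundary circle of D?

The minimum enclosing circle is determined by three boundary points: (4, -5), (-6, -6), (3, 3).
Their circumcentre is (-25/18, -29/18) with r² = 6565/162.
The farthest remaining point (-5, -6) is at distance² 5233/162 ≤ 6565/162.
The points at distance exactly r from the centre are (4, -5), (-6, -6), (3, 3) — 3 points.

3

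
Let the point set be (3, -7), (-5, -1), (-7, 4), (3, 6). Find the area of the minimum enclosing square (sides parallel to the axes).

169

The bounding box has width 10 and height 13.
An axis-aligned square enclosing the set must have side ≥ max(width, height).
So the minimum side is max(10, 13) = 13.
Area = 13² = 169.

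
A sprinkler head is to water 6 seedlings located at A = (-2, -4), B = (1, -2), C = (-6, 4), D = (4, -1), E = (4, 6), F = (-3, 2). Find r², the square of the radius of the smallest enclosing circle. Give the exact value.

4420/121

A smallest enclosing disk is always determined by at most three of the input points on its boundary.
The minimum enclosing circle is determined by three boundary points: A, C, E.
Their circumcentre is (-4/11, 20/11) with r² = 4420/121.
The farthest remaining point D is at distance² 3265/121 ≤ 4420/121.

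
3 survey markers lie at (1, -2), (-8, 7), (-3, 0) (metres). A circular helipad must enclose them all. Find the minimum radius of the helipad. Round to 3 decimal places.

Call the three points A, B, C in the order given.
Side lengths²: AB² = 162, AC² = 20, BC² = 74.
Since AB² = 162 ≥ 74 + 20 = 94, the angle opposite AB is not acute, so the smallest enclosing circle has AB as diameter.
Centre = midpoint of AB = (-3.5, 2.5), r² = 162/4 = 40.5.
r = √(40.5) ≈ 6.364.

6.364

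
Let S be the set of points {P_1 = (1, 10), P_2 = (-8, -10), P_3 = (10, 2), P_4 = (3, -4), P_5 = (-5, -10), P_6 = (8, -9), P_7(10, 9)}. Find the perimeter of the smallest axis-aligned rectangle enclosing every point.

76

Width = max x − min x = 10 − (-8) = 18.
Height = max y − min y = 10 − (-10) = 20.
Perimeter = 2(18 + 20) = 76.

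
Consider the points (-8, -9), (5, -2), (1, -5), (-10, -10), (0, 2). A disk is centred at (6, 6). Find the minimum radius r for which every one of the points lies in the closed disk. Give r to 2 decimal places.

22.63

The required radius is the distance from (6, 6) to the farthest point.
Squared distances: 421, 65, 146, 512, 52.
Maximum is 512, attained at (-10, -10).
r = √512 ≈ 22.63.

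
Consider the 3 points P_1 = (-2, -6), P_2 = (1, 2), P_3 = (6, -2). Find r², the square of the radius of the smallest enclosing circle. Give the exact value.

Side lengths²: P_1P_2² = 73, P_1P_3² = 80, P_2P_3² = 41.
Since P_1P_3² = 80 < 73 + 41 = 114, the triangle is acute, so the smallest enclosing circle is the circumcircle.
Circumcentre = (35/26, -35/13), r² = 14965/676.

14965/676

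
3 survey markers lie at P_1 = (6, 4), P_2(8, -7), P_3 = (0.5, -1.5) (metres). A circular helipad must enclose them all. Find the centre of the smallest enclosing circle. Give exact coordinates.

(80/13, -43/26)

Side lengths²: P_1P_2² = 125, P_1P_3² = 60.5, P_2P_3² = 86.5.
Since P_1P_2² = 125 < 86.5 + 60.5 = 147, the triangle is acute, so the smallest enclosing circle is the circumcircle.
Circumcentre = (80/13, -43/26), r² = 21625/676.
Centre = (80/13, -43/26).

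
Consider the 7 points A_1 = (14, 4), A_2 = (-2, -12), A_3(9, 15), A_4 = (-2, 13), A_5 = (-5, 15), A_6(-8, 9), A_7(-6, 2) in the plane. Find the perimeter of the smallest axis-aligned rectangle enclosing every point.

Width = max x − min x = 14 − (-8) = 22.
Height = max y − min y = 15 − (-12) = 27.
Perimeter = 2(22 + 27) = 98.

98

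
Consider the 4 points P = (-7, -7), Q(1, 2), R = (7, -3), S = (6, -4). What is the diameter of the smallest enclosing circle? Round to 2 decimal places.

14.56

The minimum enclosing circle of a finite set is fixed by two of the points (as a diameter) or three (as a circumcircle).
The farthest pair is P–R with squared distance 212. The circle on this segment as diameter has centre (0, -5) and r² = 212/4 = 53.
Check Q: distance² to centre = 50 ≤ 53, so it lies inside.
All remaining points lie in this disk, and no smaller disk contains both endpoints, so this is the minimum enclosing circle.
Diameter = 2r = 2√53 ≈ 14.56.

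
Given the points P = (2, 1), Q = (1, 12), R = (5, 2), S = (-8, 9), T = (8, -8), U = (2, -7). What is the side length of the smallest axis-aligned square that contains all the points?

The bounding box has width 16 and height 20.
An axis-aligned square enclosing the set must have side ≥ max(width, height).
So the minimum side is max(16, 20) = 20.

20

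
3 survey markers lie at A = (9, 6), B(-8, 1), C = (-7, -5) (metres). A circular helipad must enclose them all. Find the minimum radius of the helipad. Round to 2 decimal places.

9.71

Side lengths²: AB² = 314, AC² = 377, BC² = 37.
Since AC² = 377 ≥ 314 + 37 = 351, the angle opposite AC is not acute, so the smallest enclosing circle has AC as diameter.
Centre = midpoint of AC = (1, 0.5), r² = 377/4 = 94.25.
r = √(94.25) ≈ 9.71.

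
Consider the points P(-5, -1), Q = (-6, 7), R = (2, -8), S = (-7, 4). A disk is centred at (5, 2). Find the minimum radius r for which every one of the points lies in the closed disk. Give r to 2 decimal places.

12.17

The required radius is the distance from (5, 2) to the farthest point.
Squared distances: 109, 146, 109, 148.
Maximum is 148, attained at S.
r = √148 ≈ 12.17.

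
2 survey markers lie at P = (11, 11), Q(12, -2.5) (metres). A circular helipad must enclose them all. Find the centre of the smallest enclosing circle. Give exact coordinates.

The smallest circle enclosing two points has them as diameter endpoints.
Centre = midpoint = (11.5, 4.25); r² = |PQ|²/4 = 183.25/4 = 45.8125.
Centre = (11.5, 4.25).

(11.5, 4.25)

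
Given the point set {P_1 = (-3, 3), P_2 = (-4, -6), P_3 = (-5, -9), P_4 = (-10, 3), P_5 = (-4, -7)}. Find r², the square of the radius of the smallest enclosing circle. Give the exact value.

6253/144

A smallest enclosing disk is always determined by at most three of the input points on its boundary.
The minimum enclosing circle is determined by three boundary points: P_1, P_3, P_4.
Their circumcentre is (-6.5, -31/12) with r² = 6253/144.
The farthest remaining point P_5 is at distance² 3709/144 ≤ 6253/144.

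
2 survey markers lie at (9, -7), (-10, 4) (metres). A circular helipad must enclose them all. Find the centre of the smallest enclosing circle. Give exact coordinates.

The smallest circle enclosing two points has them as diameter endpoints.
Centre = midpoint = (-0.5, -1.5); r² = |(9, -7)−(-10, 4)|²/4 = 482/4 = 120.5.
Centre = (-0.5, -1.5).

(-0.5, -1.5)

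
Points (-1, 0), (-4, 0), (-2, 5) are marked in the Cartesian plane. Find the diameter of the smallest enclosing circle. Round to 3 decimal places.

Call the three points A, B, C in the order given.
Side lengths²: AB² = 9, AC² = 26, BC² = 29.
Since BC² = 29 < 26 + 9 = 35, the triangle is acute, so the smallest enclosing circle is the circumcircle.
Circumcentre = (-2.5, 2.3), r² = 7.54.
Diameter = 2r = 2√(7.54) ≈ 5.492.

5.492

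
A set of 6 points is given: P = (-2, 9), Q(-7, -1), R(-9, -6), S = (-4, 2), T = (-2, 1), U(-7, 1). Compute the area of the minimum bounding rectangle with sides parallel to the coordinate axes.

x ranges over [-9, -2], width 7.
y ranges over [-6, 9], height 15.
Area = 7 × 15 = 105.

105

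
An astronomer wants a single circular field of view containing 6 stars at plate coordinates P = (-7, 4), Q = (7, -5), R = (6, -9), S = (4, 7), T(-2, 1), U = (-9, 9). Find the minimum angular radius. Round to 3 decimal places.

11.715

By Welzl's lemma the MEC is supported by two points (diametrically opposite) or three points (on a circumcircle).
The farthest pair is R–U with squared distance 549. The circle on this segment as diameter has centre (-1.5, 0) and r² = 549/4 = 137.25.
Check P: distance² to centre = 46.25 ≤ 137.25, so it lies inside.
All remaining points lie in this disk, and no smaller disk contains both endpoints, so this is the minimum enclosing circle.
r = √(137.25) ≈ 11.715.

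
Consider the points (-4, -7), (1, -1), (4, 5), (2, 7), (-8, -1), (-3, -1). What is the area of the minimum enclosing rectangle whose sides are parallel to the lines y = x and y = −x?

In coordinates u = x + y, v = x − y the rectangle is axis-aligned; the map (x,y)→(u,v) scales areas by 2.
u-values: -11, 0, 9, 9, -9, -4; range = 9 − (-11) = 20.
v-values: 3, 2, -1, -5, -7, -2; range = 3 − (-7) = 10.
Area = (20 × 10) / 2 = 100.

100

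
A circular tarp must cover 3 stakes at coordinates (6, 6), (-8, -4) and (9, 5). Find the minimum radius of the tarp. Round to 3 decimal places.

Call the three points A, B, C in the order given.
Side lengths²: AB² = 296, AC² = 10, BC² = 370.
Since BC² = 370 ≥ 296 + 10 = 306, the angle opposite BC is not acute, so the smallest enclosing circle has BC as diameter.
Centre = midpoint of BC = (0.5, 0.5), r² = 370/4 = 92.5.
r = √(92.5) ≈ 9.618.

9.618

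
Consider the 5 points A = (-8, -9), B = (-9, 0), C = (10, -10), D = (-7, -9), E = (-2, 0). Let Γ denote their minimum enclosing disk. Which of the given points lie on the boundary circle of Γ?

By Welzl's lemma the MEC is supported by two points (diametrically opposite) or three points (on a circumcircle).
The farthest pair is B–C with squared distance 461. The circle on this segment as diameter has centre (0.5, -5) and r² = 461/4 = 115.25.
Check A: distance² to centre = 88.25 ≤ 115.25, so it lies inside.
All remaining points lie in this disk, and no smaller disk contains both endpoints, so this is the minimum enclosing circle.
The points at distance exactly r from the centre are B, C — 2 points.

B, C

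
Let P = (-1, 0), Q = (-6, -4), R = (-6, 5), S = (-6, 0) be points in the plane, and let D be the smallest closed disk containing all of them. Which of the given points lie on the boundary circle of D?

A smallest enclosing disk is always determined by at most three of the input points on its boundary.
The minimum enclosing circle is determined by three boundary points: P, Q, R.
Their circumcentre is (-5.5, 0.5) with r² = 20.5.
The farthest remaining point S is at distance² 0.5 ≤ 20.5.
The points at distance exactly r from the centre are P, Q, R — 3 points.

P, Q, R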